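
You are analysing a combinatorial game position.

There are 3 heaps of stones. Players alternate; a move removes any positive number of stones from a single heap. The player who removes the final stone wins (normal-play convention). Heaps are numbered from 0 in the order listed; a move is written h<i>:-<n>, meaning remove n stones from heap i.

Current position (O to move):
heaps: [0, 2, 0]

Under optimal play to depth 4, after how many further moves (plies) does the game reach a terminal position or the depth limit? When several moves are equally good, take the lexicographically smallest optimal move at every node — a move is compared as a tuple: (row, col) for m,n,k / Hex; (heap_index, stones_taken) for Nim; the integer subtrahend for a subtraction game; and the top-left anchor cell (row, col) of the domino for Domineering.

PV length from [(0,2,0)]: 1 ply

[(0,2,0)] O move#1: h1:-1:-1/(0,1,0), h1:-2:+1/(0,0,0)*
[(0,0,0)] end (terminal -1, X#2); searched (0,2,0) to 4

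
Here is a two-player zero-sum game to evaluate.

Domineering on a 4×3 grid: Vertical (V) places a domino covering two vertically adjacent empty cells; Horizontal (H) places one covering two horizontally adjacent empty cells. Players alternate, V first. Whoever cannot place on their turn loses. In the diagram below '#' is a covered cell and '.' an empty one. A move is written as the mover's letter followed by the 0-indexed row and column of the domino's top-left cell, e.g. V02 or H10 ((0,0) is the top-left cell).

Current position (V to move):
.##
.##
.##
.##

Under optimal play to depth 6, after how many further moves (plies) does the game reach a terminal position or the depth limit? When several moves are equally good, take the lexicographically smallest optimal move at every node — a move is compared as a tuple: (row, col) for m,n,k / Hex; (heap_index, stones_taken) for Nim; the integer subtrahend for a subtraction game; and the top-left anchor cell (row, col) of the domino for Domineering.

PV length from [.##/.##/.##/.##]: 1 ply

p1 V@[.##/.##/.##/.##]: V00[###/###/.##/.##]+1* V10[.##/###/###/.##]+1 V20[.##/.##/###/###]+1
p2 H@[###/###/.##/.##] terminal -1; root [.##/.##/.##/.##] d6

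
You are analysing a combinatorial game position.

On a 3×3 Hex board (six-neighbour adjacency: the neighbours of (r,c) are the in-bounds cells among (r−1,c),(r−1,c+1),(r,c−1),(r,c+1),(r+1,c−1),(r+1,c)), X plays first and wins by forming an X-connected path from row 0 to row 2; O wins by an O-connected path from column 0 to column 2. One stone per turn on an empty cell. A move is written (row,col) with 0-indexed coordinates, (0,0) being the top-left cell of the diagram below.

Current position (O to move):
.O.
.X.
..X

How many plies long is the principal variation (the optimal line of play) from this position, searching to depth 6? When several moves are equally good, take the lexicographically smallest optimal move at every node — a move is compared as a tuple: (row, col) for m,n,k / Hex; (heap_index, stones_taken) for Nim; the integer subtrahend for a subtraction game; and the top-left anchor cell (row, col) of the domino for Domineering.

[.O./.X./..X] O move#1: (0,0):-1/OO./.X./..X, (0,2):+1/.OO/.X./..X*, (1,0):-1/.O./OX./..X, (1,2):-1/.O./.XO/..X, (2,0):-1/.O./.X./O.X, (2,1):-1/.O./.X./.OX
[.OO/.X./..X] X move#2: (0,0):-1/XOO/.X./..X*, (1,0):-1/.OO/XX./..X, (1,2):-1/.OO/.XX/..X, (2,0):-1/.OO/.X./X.X, (2,1):-1/.OO/.X./.XX
[XOO/.X./..X] O move#3: (1,0):+1/XOO/OX./..X*, (1,2):-1/XOO/.XO/..X, (2,0):-1/XOO/.X./O.X, (2,1):-1/XOO/.X./.OX
[XOO/OX./..X] end (terminal -1, X#4); searched .O./.X./..X to 6

PV length from [.O./.X./..X]: 3 plies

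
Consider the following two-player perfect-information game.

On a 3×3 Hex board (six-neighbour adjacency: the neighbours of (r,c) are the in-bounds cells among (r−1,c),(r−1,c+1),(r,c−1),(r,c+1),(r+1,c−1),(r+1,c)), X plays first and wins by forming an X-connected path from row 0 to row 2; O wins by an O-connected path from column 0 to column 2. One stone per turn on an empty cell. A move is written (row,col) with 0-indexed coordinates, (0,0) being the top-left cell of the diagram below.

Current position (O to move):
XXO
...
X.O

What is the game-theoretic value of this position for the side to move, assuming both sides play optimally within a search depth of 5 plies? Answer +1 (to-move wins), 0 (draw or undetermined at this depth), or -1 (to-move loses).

p1 O@[XXO/.../X.O]: (1,0)[XXO/O../X.O]-1* (1,1)[XXO/.O./X.O]-1 (1,2)[XXO/..O/X.O]-1 (2,1)[XXO/.../XOO]-1
p2 X@[XXO/O../X.O]: (1,1)[XXO/OX./X.O]+1* (1,2)[XXO/O.X/X.O]-1 (2,1)[XXO/O../XXO]-1
p3 O@[XXO/OX./X.O] terminal -1; root [XXO/.../X.O] d5

value(XXO/.../X.O, O) = -1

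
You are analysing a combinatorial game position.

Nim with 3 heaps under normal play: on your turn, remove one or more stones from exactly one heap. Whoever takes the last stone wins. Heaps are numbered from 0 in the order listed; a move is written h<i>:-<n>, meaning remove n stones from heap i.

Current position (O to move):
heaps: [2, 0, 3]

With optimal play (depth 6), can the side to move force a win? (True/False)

[(2,0,3)] O move#1: h0:-1:-1/(1,0,3), h0:-2:-1/(0,0,3), h2:-1:+1/(2,0,2)*, h2:-2:-1/(2,0,1), h2:-3:-1/(2,0,0)
[(2,0,2)] X move#2: h0:-1:-1/(1,0,2)*, h0:-2:-1/(0,0,2), h2:-1:-1/(2,0,1), h2:-2:-1/(2,0,0)
[(1,0,2)] O move#3: h0:-1:-1/(0,0,2), h2:-1:+1/(1,0,1)*, h2:-2:-1/(1,0,0)
[(1,0,1)] X move#4: h0:-1:-1/(0,0,1)*, h2:-1:-1/(1,0,0)
[(0,0,1)] O move#5: h2:-1:+1/(0,0,0)*
[(0,0,0)] end (terminal -1, X#6); searched (2,0,3) to 6

O winning at [(2,0,3)]: True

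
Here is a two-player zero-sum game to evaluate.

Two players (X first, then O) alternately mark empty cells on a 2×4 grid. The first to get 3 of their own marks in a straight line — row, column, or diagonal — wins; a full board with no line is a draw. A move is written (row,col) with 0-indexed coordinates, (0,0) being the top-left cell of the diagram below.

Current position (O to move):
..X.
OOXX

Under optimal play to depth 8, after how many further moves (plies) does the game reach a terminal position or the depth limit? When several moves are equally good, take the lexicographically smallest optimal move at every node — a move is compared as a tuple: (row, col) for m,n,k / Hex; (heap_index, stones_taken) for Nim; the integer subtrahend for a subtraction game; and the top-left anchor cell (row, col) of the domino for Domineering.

PV length from [..X./OOXX]: 3 plies

ply 1, O at ..X./OOXX | (0,0)=+0→O.X./OOXX*; (0,1)=+0→.OX./OOXX; (0,3)=+0→..XO/OOXX
ply 2, X at O.X./OOXX | (0,1)=+0→OXX./OOXX*; (0,3)=+0→O.XX/OOXX
ply 3, O at OXX./OOXX | (0,3)=+0→OXXO/OOXX*
ply 4: OXXO/OOXX is terminal +0 (X); from ..X./OOXX depth 8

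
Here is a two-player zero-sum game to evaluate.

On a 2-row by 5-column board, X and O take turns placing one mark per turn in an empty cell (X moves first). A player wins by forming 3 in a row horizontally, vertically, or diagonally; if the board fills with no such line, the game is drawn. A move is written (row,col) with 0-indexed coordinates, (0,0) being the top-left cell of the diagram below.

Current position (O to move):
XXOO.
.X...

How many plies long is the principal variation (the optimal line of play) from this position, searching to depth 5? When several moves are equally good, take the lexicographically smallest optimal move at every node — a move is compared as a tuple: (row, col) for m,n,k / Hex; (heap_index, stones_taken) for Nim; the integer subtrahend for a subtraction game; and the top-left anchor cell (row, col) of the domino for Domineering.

p1 O@[XXOO./.X...]: (0,4)[XXOOO/.X...]+1* (1,0)[XXOO./OX...]+0 (1,2)[XXOO./.XO..]+0 (1,3)[XXOO./.X.O.]+0 (1,4)[XXOO./.X..O]+0
p2 X@[XXOOO/.X...] terminal -1; root [XXOO./.X...] d5

PV length from [XXOO./.X...]: 1 ply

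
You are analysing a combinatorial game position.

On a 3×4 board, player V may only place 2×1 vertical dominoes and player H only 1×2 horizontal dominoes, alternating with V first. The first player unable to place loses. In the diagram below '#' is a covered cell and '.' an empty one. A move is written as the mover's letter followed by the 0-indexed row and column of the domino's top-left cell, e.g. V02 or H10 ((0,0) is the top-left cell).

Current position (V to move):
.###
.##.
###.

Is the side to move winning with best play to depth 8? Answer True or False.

V winning at [.###/.##./###.]: True

[.###/.##./###.] V move#1: V00:+1/####/###./###.*, V13:+1/.###/.###/####
[####/###./###.] end (terminal -1, H#2); searched .###/.##./###. to 8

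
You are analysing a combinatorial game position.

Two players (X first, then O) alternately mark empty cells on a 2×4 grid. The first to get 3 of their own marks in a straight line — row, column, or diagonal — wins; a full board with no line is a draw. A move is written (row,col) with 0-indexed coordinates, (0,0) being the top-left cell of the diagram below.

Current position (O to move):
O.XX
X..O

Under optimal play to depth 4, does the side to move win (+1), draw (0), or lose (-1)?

value(O.XX/X..O, O) = 0

p1 O@[O.XX/X..O]: (0,1)[OOXX/X..O]+0* (1,1)[O.XX/XO.O]-1 (1,2)[O.XX/X.OO]-1
p2 X@[OOXX/X..O]: (1,1)[OOXX/XX.O]+0* (1,2)[OOXX/X.XO]+0
p3 O@[OOXX/XX.O]: (1,2)[OOXX/XXOO]+0*
p4 X@[OOXX/XXOO] terminal +0; root [O.XX/X..O] d4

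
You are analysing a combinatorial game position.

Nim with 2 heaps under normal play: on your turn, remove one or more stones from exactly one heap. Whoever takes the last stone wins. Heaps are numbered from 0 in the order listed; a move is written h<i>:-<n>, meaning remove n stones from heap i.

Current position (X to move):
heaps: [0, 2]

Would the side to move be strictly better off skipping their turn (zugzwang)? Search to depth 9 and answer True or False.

ply 1, X at (0,2) | h1:-1=-1→(0,1); h1:-2=+1→(0,0)*
ply 2: (0,0) is terminal -1 (O); from (0,2) depth 9
pass branch (O moves first from the same position):
  | ply 1, O at (0,2) | h1:-1=-1→(0,1); h1:-2=+1→(0,0)*
  | ply 2: (0,0) is terminal -1 (X); from (0,2) depth 9
X moving scores +1; X passing scores -1

zugzwang((0,2), X) = False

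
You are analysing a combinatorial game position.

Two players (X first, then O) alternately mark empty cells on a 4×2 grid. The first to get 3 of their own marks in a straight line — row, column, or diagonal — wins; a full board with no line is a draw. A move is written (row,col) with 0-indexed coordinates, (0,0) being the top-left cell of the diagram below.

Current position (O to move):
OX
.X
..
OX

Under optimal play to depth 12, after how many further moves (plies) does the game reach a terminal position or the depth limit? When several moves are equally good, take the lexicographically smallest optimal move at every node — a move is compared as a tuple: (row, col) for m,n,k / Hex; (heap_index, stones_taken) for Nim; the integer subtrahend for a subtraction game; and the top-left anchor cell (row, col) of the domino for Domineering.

PV length from [OX/.X/../OX]: 3 plies

[OX/.X/../OX] O move#1: (1,0):-1/OX/OX/../OX, (2,0):-1/OX/.X/O./OX, (2,1):+0/OX/.X/.O/OX*
[OX/.X/.O/OX] X move#2: (1,0):+0/OX/XX/.O/OX*, (2,0):+0/OX/.X/XO/OX
[OX/XX/.O/OX] O move#3: (2,0):+0/OX/XX/OO/OX*
[OX/XX/OO/OX] end (terminal +0, X#4); searched OX/.X/../OX to 12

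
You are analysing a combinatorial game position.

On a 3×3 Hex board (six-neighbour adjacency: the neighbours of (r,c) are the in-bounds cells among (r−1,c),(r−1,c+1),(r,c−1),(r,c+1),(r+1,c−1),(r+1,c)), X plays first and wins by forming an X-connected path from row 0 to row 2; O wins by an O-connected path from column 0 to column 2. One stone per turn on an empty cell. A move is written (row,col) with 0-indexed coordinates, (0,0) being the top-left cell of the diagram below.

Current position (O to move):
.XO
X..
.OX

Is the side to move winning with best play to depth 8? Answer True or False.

O winning at [.XO/X../.OX]: True

[.XO/X../.OX] O move#1: (0,0):-1/OXO/X../.OX, (1,1):-1/.XO/XO./.OX, (1,2):-1/.XO/X.O/.OX, (2,0):+1/.XO/X../OOX*
[.XO/X../OOX] X move#2: (0,0):-1/XXO/X../OOX*, (1,1):-1/.XO/XX./OOX, (1,2):-1/.XO/X.X/OOX
[XXO/X../OOX] O move#3: (1,1):+1/XXO/XO./OOX*, (1,2):+1/XXO/X.O/OOX
[XXO/XO./OOX] end (terminal -1, X#4); searched .XO/X../.OX to 8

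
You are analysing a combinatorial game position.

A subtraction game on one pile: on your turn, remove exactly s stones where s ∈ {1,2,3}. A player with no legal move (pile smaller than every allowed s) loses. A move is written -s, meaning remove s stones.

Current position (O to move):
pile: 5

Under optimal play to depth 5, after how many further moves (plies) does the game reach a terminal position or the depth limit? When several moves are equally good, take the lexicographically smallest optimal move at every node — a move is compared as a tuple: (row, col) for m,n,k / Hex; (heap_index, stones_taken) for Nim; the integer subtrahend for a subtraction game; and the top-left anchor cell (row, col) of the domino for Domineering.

PV length from [5]: 3 plies

ply 1, O at 5 | -1=+1→4*; -2=-1→3; -3=-1→2
ply 2, X at 4 | -1=-1→3*; -2=-1→2; -3=-1→1
ply 3, O at 3 | -1=-1→2; -2=-1→1; -3=+1→0*
ply 4: 0 is terminal -1 (X); from 5 depth 5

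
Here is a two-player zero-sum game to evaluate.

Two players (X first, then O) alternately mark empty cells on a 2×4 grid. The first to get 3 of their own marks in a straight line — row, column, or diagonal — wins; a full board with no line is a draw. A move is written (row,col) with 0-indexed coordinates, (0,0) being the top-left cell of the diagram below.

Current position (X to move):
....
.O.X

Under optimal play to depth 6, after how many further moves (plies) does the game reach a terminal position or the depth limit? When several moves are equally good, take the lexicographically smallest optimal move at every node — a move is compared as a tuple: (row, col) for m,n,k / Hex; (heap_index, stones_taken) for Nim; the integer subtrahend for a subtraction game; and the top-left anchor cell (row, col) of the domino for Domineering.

PV length from [..../.O.X]: 6 plies

[..../.O.X] X move#1: (0,0):+0/X.../.O.X*, (0,1):+0/.X../.O.X, (0,2):+0/..X./.O.X, (0,3):+0/...X/.O.X, (1,0):+0/..../XO.X, (1,2):+0/..../.OXX
[X.../.O.X] O move#2: (0,1):+0/XO../.O.X*, (0,2):+0/X.O./.O.X, (0,3):+0/X..O/.O.X, (1,0):+0/X.../OO.X, (1,2):+0/X.../.OOX
[XO../.O.X] X move#3: (0,2):+0/XOX./.O.X*, (0,3):+0/XO.X/.O.X, (1,0):+0/XO../XO.X, (1,2):+0/XO../.OXX
[XOX./.O.X] O move#4: (0,3):+0/XOXO/.O.X*, (1,0):+0/XOX./OO.X, (1,2):+0/XOX./.OOX
[XOXO/.O.X] X move#5: (1,0):+0/XOXO/XO.X*, (1,2):+0/XOXO/.OXX
[XOXO/XO.X] O move#6: (1,2):+0/XOXO/XOOX*
[XOXO/XOOX] end (terminal +0, X#7); searched ..../.O.X to 6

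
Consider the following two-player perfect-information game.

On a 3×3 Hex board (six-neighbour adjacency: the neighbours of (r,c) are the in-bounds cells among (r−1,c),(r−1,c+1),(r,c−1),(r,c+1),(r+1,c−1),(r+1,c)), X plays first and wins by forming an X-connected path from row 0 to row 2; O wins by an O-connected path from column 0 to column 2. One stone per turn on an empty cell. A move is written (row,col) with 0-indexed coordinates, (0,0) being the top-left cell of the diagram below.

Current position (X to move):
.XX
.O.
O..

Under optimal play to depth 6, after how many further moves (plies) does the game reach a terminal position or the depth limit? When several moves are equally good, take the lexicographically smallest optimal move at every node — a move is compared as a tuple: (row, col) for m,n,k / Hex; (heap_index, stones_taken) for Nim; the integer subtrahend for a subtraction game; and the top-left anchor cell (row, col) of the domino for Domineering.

PV length from [.XX/.O./O..]: 5 plies

[.XX/.O./O..] X move#1: (0,0):-1/XXX/.O./O.., (1,0):-1/.XX/XO./O.., (1,2):+1/.XX/.OX/O..*, (2,1):-1/.XX/.O./OX., (2,2):-1/.XX/.O./O.X
[.XX/.OX/O..] O move#2: (0,0):-1/OXX/.OX/O..*, (1,0):-1/.XX/OOX/O.., (2,1):-1/.XX/.OX/OO., (2,2):-1/.XX/.OX/O.O
[OXX/.OX/O..] X move#3: (1,0):+1/OXX/XOX/O..*, (2,1):+1/OXX/.OX/OX., (2,2):+1/OXX/.OX/O.X
[OXX/XOX/O..] O move#4: (2,1):-1/OXX/XOX/OO.*, (2,2):-1/OXX/XOX/O.O
[OXX/XOX/OO.] X move#5: (2,2):+1/OXX/XOX/OOX*
[OXX/XOX/OOX] end (terminal -1, O#6); searched .XX/.O./O.. to 6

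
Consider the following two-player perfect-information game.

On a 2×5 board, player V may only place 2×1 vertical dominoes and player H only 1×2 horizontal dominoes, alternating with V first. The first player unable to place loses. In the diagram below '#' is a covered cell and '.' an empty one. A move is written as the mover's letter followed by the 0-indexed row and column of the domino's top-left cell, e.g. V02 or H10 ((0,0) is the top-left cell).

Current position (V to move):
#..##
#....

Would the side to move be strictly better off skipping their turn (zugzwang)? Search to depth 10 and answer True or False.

p1 V@[#..##/#....]: V01[##.##/##...]-1 V02[#.###/#.#..]+1*
p2 H@[#.###/#.#..]: H13[#.###/#.###]-1*
p3 V@[#.###/#.###]: V01[#####/#####]+1*
p4 H@[#####/#####] terminal -1; root [#..##/#....] d10
suppose V passes — search the same position with H to move:
pass> p1 H@[#..##/#....]: H01[#####/#....]+1* H11[#..##/###..]+1 H12[#..##/#.##.]-1 H13[#..##/#..##]-1
pass> p2 V@[#####/#....] terminal -1; root [#..##/#....] d10
for V: play +1, pass -1

zugzwang(#..##/#...., V) = False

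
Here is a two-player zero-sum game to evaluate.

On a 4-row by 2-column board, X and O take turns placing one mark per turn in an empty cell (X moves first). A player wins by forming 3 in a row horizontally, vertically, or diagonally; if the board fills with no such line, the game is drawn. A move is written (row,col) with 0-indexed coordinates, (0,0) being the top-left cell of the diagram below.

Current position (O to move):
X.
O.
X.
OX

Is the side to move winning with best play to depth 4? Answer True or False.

O winning at [X./O./X./OX]: False

ply 1, O at X./O./X./OX | (0,1)=+0→XO/O./X./OX*; (1,1)=+0→X./OO/X./OX; (2,1)=+0→X./O./XO/OX
ply 2, X at XO/O./X./OX | (1,1)=+0→XO/OX/X./OX*; (2,1)=+0→XO/O./XX/OX
ply 3, O at XO/OX/X./OX | (2,1)=+0→XO/OX/XO/OX*
ply 4: XO/OX/XO/OX is terminal +0 (X); from X./O./X./OX depth 4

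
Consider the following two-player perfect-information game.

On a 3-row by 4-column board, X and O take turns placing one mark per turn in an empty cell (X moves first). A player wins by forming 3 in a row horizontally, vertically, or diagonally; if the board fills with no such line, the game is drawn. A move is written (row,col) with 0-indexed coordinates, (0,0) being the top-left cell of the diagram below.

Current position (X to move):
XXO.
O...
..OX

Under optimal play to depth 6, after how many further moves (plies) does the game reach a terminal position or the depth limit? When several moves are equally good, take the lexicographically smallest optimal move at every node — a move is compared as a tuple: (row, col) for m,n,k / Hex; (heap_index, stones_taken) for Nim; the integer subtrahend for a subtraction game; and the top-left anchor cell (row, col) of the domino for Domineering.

PV length from [XXO./O.../..OX]: 1 ply

p1 X@[XXO./O.../..OX]: (0,3)[XXOX/O.../..OX]-1 (1,1)[XXO./OX../..OX]-1 (1,2)[XXO./O.X./..OX]+1* (1,3)[XXO./O..X/..OX]-1 (2,0)[XXO./O.../X.OX]-1 (2,1)[XXO./O.../.XOX]-1
p2 O@[XXO./O.X./..OX] terminal -1; root [XXO./O.../..OX] d6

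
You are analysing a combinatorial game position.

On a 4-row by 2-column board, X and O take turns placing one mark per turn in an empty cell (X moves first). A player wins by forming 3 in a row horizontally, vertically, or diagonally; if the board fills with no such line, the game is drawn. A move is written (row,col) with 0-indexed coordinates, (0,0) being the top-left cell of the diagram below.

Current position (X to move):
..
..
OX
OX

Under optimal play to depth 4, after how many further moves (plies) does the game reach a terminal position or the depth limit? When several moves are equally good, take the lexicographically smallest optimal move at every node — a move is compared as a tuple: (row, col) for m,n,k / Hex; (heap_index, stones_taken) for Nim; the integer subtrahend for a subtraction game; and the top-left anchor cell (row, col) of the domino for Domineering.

PV length from [../../OX/OX]: 1 ply

p1 X@[../../OX/OX]: (0,0)[X./../OX/OX]-1 (0,1)[.X/../OX/OX]-1 (1,0)[../X./OX/OX]+0 (1,1)[../.X/OX/OX]+1*
p2 O@[../.X/OX/OX] terminal -1; root [../../OX/OX] d4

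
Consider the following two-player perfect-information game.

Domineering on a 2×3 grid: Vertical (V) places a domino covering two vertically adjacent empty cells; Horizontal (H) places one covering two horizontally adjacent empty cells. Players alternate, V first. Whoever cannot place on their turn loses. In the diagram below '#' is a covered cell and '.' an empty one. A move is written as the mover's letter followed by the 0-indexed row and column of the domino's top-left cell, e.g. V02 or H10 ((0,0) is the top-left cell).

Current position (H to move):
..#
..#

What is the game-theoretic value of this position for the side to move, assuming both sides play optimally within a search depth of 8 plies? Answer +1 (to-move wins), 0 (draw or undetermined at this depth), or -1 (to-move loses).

[..#/..#] H move#1: H00:+1/###/..#*, H10:+1/..#/###
[###/..#] end (terminal -1, V#2); searched ..#/..# to 8

value(..#/..#, H) = +1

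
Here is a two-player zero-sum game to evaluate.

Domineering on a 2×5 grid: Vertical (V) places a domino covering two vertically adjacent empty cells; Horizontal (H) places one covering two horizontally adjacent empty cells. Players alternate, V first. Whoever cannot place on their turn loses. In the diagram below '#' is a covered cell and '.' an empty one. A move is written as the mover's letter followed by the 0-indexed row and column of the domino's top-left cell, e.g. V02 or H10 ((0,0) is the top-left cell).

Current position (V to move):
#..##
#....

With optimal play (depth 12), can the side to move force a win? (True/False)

V winning at [#..##/#....]: True

ply 1, V at #..##/#.... | V01=-1→##.##/##...; V02=+1→#.###/#.#..*
ply 2, H at #.###/#.#.. | H13=-1→#.###/#.###*
ply 3, V at #.###/#.### | V01=+1→#####/#####*
ply 4: #####/##### is terminal -1 (H); from #..##/#.... depth 12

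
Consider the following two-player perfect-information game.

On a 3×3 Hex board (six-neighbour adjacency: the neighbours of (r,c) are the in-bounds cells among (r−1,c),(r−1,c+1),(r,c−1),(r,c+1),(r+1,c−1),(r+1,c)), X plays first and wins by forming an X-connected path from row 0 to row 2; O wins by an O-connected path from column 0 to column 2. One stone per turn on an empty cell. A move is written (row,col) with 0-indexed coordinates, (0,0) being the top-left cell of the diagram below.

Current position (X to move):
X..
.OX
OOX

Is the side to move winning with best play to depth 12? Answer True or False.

[X../.OX/OOX] X move#1: (0,1):-1/XX./.OX/OOX, (0,2):+1/X.X/.OX/OOX*, (1,0):-1/X../XOX/OOX
[X.X/.OX/OOX] end (terminal -1, O#2); searched X../.OX/OOX to 12

X winning at [X../.OX/OOX]: True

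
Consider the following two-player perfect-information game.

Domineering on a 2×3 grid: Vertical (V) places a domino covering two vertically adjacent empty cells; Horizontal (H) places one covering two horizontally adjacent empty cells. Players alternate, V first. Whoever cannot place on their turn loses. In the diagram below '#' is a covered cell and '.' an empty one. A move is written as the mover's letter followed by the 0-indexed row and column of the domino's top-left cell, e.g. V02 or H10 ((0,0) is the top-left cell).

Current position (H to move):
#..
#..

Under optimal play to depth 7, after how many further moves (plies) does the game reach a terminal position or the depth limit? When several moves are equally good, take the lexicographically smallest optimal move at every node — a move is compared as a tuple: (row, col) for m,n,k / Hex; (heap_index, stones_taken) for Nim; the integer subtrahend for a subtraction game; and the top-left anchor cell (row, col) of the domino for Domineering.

ply 1, H at #../#.. | H01=+1→###/#..*; H11=+1→#../###
ply 2: ###/#.. is terminal -1 (V); from #../#.. depth 7

PV length from [#../#..]: 1 ply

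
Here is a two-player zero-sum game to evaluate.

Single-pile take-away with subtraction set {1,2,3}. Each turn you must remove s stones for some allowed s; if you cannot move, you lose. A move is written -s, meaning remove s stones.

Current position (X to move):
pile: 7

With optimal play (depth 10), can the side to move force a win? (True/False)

[7] X move#1: -1:-1/6, -2:-1/5, -3:+1/4*
[4] O move#2: -1:-1/3*, -2:-1/2, -3:-1/1
[3] X move#3: -1:-1/2, -2:-1/1, -3:+1/0*
[0] end (terminal -1, O#4); searched 7 to 10

X winning at [7]: True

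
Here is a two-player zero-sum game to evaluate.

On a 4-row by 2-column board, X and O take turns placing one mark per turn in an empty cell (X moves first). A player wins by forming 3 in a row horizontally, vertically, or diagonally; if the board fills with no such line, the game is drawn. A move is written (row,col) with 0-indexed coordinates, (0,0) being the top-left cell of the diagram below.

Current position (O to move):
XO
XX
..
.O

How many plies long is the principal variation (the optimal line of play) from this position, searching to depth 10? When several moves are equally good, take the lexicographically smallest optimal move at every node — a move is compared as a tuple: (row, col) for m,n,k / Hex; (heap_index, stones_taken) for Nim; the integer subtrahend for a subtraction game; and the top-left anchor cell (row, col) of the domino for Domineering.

PV length from [XO/XX/../.O]: 3 plies

p1 O@[XO/XX/../.O]: (2,0)[XO/XX/O./.O]+0* (2,1)[XO/XX/.O/.O]-1 (3,0)[XO/XX/../OO]-1
p2 X@[XO/XX/O./.O]: (2,1)[XO/XX/OX/.O]+0* (3,0)[XO/XX/O./XO]+0
p3 O@[XO/XX/OX/.O]: (3,0)[XO/XX/OX/OO]+0*
p4 X@[XO/XX/OX/OO] terminal +0; root [XO/XX/../.O] d10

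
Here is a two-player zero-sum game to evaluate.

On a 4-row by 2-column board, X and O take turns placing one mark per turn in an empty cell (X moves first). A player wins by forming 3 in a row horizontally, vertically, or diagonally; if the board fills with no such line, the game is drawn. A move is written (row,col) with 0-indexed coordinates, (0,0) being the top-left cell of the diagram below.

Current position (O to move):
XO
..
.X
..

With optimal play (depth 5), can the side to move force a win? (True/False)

O winning at [XO/../.X/..]: False

p1 O@[XO/../.X/..]: (1,0)[XO/O./.X/..]+0* (1,1)[XO/.O/.X/..]+0 (2,0)[XO/../OX/..]+0 (3,0)[XO/../.X/O.]+0 (3,1)[XO/../.X/.O]+0
p2 X@[XO/O./.X/..]: (1,1)[XO/OX/.X/..]+0* (2,0)[XO/O./XX/..]+0 (3,0)[XO/O./.X/X.]+0 (3,1)[XO/O./.X/.X]+0
p3 O@[XO/OX/.X/..]: (2,0)[XO/OX/OX/..]-1 (3,0)[XO/OX/.X/O.]-1 (3,1)[XO/OX/.X/.O]+0*
p4 X@[XO/OX/.X/.O]: (2,0)[XO/OX/XX/.O]+0* (3,0)[XO/OX/.X/XO]+0
p5 O@[XO/OX/XX/.O]: (3,0)[XO/OX/XX/OO]+0*
p6 X@[XO/OX/XX/OO] terminal +0; root [XO/../.X/..] d5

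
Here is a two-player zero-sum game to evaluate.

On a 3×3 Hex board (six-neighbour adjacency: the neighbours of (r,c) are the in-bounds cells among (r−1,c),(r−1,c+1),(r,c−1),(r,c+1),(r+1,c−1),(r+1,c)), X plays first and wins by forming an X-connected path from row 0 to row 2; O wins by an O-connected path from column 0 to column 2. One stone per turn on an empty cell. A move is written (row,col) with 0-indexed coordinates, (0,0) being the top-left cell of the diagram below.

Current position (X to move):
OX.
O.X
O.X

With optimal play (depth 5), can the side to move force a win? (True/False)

X winning at [OX./O.X/O.X]: True

p1 X@[OX./O.X/O.X]: (0,2)[OXX/O.X/O.X]+1* (1,1)[OX./OXX/O.X]+1 (2,1)[OX./O.X/OXX]+1
p2 O@[OXX/O.X/O.X] terminal -1; root [OX./O.X/O.X] d5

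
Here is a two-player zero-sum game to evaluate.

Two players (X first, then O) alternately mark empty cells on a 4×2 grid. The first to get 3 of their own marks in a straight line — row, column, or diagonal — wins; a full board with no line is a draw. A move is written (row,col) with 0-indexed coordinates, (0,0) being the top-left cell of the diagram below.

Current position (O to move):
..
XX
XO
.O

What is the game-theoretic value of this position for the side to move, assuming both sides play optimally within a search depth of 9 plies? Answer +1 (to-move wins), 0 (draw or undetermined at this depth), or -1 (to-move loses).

value(../XX/XO/.O, O) = -1

[../XX/XO/.O] O move#1: (0,0):-1/O./XX/XO/.O*, (0,1):-1/.O/XX/XO/.O, (3,0):-1/../XX/XO/OO
[O./XX/XO/.O] X move#2: (0,1):+0/OX/XX/XO/.O, (3,0):+1/O./XX/XO/XO*
[O./XX/XO/XO] end (terminal -1, O#3); searched ../XX/XO/.O to 9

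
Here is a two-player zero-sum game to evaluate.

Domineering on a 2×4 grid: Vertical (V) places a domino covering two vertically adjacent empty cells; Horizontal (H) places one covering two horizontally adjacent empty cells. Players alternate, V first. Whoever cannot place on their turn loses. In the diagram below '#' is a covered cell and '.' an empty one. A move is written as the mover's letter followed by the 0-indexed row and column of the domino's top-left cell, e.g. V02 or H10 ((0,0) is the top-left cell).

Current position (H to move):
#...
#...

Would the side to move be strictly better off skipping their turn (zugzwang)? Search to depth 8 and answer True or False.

zugzwang(#.../#..., H) = False

ply 1, H at #.../#... | H01=+1→###./#...*; H02=+1→#.##/#...; H11=+1→#.../###.; H12=+1→#.../#.##
ply 2, V at ###./#... | V03=-1→####/#..#*
ply 3, H at ####/#..# | H11=+1→####/####*
ply 4: ####/#### is terminal -1 (V); from #.../#... depth 8
pass branch (V moves first from the same position):
  | ply 1, V at #.../#... | V01=-1→##../##..; V02=+1→#.#./#.#.*; V03=-1→#..#/#..#
  | ply 2: #.#./#.#. is terminal -1 (H); from #.../#... depth 8
H moving scores +1; H passing scores -1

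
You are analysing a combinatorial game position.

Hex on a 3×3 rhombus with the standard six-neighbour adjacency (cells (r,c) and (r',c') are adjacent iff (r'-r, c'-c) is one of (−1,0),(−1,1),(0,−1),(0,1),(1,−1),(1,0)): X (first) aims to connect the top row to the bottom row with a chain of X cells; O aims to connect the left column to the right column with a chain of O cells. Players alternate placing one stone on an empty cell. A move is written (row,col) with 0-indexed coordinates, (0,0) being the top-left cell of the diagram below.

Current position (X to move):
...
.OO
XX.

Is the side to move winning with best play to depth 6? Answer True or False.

X winning at [.../.OO/XX.]: True

ply 1, X at .../.OO/XX. | (0,0)=-1→X../.OO/XX.; (0,1)=-1→.X./.OO/XX.; (0,2)=-1→..X/.OO/XX.; (1,0)=+1→.../XOO/XX.*; (2,2)=-1→.../.OO/XXX
ply 2, O at .../XOO/XX. | (0,0)=-1→O../XOO/XX.*; (0,1)=-1→.O./XOO/XX.; (0,2)=-1→..O/XOO/XX.; (2,2)=-1→.../XOO/XXO
ply 3, X at O../XOO/XX. | (0,1)=+1→OX./XOO/XX.*; (0,2)=-1→O.X/XOO/XX.; (2,2)=-1→O../XOO/XXX
ply 4: OX./XOO/XX. is terminal -1 (O); from .../.OO/XX. depth 6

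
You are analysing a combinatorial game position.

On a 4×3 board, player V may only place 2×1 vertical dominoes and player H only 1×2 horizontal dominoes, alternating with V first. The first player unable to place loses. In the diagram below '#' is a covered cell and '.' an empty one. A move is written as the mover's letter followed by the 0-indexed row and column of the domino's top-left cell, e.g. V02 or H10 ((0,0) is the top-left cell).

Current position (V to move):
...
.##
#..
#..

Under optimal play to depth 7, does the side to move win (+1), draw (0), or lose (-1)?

p1 V@[.../.##/#../#..]: V00[#../###/#../#..]-1 V21[.../.##/##./##.]+1* V22[.../.##/#.#/#.#]+1
p2 H@[.../.##/##./##.]: H00[##./.##/##./##.]-1* H01[.##/.##/##./##.]-1
p3 V@[##./.##/##./##.]: V22[##./.##/###/###]+1*
p4 H@[##./.##/###/###] terminal -1; root [.../.##/#../#..] d7

value(.../.##/#../#.., V) = +1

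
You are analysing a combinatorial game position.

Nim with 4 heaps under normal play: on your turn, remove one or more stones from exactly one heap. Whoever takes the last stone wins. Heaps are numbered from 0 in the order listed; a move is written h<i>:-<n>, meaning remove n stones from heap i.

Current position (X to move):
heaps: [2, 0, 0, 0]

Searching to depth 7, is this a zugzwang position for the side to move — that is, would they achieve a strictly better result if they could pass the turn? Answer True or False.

ply 1, X at (2,0,0,0) | h0:-1=-1→(1,0,0,0); h0:-2=+1→(0,0,0,0)*
ply 2: (0,0,0,0) is terminal -1 (O); from (2,0,0,0) depth 7
suppose X passes — search the same position with O to move:
pass> ply 1, O at (2,0,0,0) | h0:-1=-1→(1,0,0,0); h0:-2=+1→(0,0,0,0)*
pass> ply 2: (0,0,0,0) is terminal -1 (X); from (2,0,0,0) depth 7
for X: play +1, pass -1

zugzwang((2,0,0,0), X) = False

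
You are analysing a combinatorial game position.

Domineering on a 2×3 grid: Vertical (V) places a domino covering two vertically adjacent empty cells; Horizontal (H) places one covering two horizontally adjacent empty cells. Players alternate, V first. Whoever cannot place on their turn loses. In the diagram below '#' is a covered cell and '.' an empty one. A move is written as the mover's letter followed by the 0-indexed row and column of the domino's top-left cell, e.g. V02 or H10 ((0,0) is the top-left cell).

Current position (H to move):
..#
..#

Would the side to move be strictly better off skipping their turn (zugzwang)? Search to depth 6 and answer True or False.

[..#/..#] H move#1: H00:+1/###/..#*, H10:+1/..#/###
[###/..#] end (terminal -1, V#2); searched ..#/..# to 6
pass branch (V moves first from the same position):
  | [..#/..#] V move#1: V00:+1/#.#/#.#*, V01:+1/.##/.##
  | [#.#/#.#] end (terminal -1, H#2); searched ..#/..# to 6
H moving scores +1; H passing scores -1

zugzwang(..#/..#, H) = False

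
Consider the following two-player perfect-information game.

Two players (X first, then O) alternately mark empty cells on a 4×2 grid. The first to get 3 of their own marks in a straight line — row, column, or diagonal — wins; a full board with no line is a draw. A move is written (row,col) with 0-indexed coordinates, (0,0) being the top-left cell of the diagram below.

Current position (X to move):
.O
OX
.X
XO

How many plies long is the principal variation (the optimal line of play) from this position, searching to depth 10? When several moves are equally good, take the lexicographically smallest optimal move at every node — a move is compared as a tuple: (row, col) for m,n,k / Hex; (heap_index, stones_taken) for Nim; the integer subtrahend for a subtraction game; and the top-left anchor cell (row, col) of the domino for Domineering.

p1 X@[.O/OX/.X/XO]: (0,0)[XO/OX/.X/XO]+0* (2,0)[.O/OX/XX/XO]+0
p2 O@[XO/OX/.X/XO]: (2,0)[XO/OX/OX/XO]+0*
p3 X@[XO/OX/OX/XO] terminal +0; root [.O/OX/.X/XO] d10

PV length from [.O/OX/.X/XO]: 2 plies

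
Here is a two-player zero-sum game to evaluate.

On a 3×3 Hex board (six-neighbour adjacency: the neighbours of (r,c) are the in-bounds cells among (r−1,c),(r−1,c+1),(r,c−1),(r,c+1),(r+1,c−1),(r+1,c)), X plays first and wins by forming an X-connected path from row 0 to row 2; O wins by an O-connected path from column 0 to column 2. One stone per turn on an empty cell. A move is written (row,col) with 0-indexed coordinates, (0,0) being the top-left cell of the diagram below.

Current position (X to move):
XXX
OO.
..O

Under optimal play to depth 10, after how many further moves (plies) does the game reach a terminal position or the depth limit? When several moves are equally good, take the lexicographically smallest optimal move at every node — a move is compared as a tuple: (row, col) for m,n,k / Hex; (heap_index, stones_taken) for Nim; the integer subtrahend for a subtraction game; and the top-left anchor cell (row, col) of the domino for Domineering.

[XXX/OO./..O] X move#1: (1,2):-1/XXX/OOX/..O*, (2,0):-1/XXX/OO./X.O, (2,1):-1/XXX/OO./.XO
[XXX/OOX/..O] O move#2: (2,0):-1/XXX/OOX/O.O, (2,1):+1/XXX/OOX/.OO*
[XXX/OOX/.OO] end (terminal -1, X#3); searched XXX/OO./..O to 10

PV length from [XXX/OO./..O]: 2 plies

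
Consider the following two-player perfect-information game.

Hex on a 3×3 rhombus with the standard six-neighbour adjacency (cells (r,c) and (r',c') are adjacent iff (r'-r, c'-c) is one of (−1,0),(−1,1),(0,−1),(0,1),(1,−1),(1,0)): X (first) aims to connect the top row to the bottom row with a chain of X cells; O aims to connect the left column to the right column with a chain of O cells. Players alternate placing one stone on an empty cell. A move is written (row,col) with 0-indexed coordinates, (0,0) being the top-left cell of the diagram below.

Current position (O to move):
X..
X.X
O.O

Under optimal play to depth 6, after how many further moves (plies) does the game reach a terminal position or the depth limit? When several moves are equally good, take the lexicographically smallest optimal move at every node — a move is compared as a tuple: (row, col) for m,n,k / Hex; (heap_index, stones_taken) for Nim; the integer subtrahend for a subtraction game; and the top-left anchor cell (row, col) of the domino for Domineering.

[X../X.X/O.O] O move#1: (0,1):-1/XO./X.X/O.O, (0,2):+1/X.O/X.X/O.O*, (1,1):+1/X../XOX/O.O, (2,1):+1/X../X.X/OOO
[X.O/X.X/O.O] X move#2: (0,1):-1/XXO/X.X/O.O*, (1,1):-1/X.O/XXX/O.O, (2,1):-1/X.O/X.X/OXO
[XXO/X.X/O.O] O move#3: (1,1):+1/XXO/XOX/O.O*, (2,1):+1/XXO/X.X/OOO
[XXO/XOX/O.O] end (terminal -1, X#4); searched X../X.X/O.O to 6

PV length from [X../X.X/O.O]: 3 plies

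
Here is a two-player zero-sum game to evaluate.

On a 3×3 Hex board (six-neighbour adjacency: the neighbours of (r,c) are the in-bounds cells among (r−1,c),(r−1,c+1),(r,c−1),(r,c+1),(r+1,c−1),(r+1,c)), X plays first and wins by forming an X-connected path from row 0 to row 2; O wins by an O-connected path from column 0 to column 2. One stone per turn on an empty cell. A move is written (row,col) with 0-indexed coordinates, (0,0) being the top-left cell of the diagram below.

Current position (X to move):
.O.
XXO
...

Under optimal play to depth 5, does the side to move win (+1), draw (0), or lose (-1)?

p1 X@[.O./XXO/...]: (0,0)[XO./XXO/...]+1* (0,2)[.OX/XXO/...]+1 (2,0)[.O./XXO/X..]+1 (2,1)[.O./XXO/.X.]+1 (2,2)[.O./XXO/..X]+1
p2 O@[XO./XXO/...]: (0,2)[XOO/XXO/...]-1* (2,0)[XO./XXO/O..]-1 (2,1)[XO./XXO/.O.]-1 (2,2)[XO./XXO/..O]-1
p3 X@[XOO/XXO/...]: (2,0)[XOO/XXO/X..]+1* (2,1)[XOO/XXO/.X.]+1 (2,2)[XOO/XXO/..X]+1
p4 O@[XOO/XXO/X..] terminal -1; root [.O./XXO/...] d5

value(.O./XXO/..., X) = +1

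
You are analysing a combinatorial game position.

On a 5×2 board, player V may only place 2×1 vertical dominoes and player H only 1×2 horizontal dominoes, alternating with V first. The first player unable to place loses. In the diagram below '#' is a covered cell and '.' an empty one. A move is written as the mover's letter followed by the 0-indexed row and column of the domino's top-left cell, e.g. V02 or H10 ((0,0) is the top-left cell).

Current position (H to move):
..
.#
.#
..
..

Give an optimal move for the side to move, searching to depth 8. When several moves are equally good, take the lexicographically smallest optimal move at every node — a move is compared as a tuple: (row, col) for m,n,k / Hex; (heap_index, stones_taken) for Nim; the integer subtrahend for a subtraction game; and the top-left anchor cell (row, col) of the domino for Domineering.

p1 H@[../.#/.#/../..]: H00[##/.#/.#/../..]-1 H30[../.#/.#/##/..]+1* H40[../.#/.#/../##]+1
p2 V@[../.#/.#/##/..]: V00[#./##/.#/##/..]-1* V10[../##/##/##/..]-1
p3 H@[#./##/.#/##/..]: H40[#./##/.#/##/##]+1*
p4 V@[#./##/.#/##/##] terminal -1; root [../.#/.#/../..] d8

H's best at [../.#/.#/../..]: H30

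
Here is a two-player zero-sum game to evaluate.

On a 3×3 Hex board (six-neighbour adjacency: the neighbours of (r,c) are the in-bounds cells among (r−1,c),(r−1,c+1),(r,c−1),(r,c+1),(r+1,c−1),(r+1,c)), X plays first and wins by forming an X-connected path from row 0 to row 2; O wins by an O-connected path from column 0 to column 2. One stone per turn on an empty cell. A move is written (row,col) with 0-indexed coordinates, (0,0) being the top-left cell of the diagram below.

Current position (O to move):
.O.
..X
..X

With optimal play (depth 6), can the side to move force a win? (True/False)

p1 O@[.O./..X/..X]: (0,0)[OO./..X/..X]-1 (0,2)[.OO/..X/..X]+1* (1,0)[.O./O.X/..X]-1 (1,1)[.O./.OX/..X]-1 (2,0)[.O./..X/O.X]-1 (2,1)[.O./..X/.OX]-1
p2 X@[.OO/..X/..X]: (0,0)[XOO/..X/..X]-1* (1,0)[.OO/X.X/..X]-1 (1,1)[.OO/.XX/..X]-1 (2,0)[.OO/..X/X.X]-1 (2,1)[.OO/..X/.XX]-1
p3 O@[XOO/..X/..X]: (1,0)[XOO/O.X/..X]+1* (1,1)[XOO/.OX/..X]+1 (2,0)[XOO/..X/O.X]+1 (2,1)[XOO/..X/.OX]-1
p4 X@[XOO/O.X/..X] terminal -1; root [.O./..X/..X] d6

O winning at [.O./..X/..X]: True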